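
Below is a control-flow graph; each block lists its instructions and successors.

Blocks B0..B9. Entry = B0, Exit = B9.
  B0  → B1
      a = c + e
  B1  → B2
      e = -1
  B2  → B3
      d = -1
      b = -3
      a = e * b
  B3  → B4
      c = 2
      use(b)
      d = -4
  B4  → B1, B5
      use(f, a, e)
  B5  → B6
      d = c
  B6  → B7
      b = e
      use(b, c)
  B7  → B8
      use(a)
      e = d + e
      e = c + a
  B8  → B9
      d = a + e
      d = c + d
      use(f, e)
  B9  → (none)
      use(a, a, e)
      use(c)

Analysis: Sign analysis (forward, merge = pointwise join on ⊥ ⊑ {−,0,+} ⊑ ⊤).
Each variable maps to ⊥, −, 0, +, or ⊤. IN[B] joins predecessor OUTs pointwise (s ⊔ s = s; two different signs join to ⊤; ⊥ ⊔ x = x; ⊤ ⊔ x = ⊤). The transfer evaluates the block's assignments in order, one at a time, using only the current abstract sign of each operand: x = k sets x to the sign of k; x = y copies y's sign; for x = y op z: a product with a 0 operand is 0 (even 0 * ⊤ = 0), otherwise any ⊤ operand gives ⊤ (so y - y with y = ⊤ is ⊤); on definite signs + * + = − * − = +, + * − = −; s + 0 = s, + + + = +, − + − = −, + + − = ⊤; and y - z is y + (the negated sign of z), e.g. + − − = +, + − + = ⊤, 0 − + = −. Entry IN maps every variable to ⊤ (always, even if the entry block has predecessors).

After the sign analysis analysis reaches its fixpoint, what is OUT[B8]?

Converged values:
  B0: | IN=(all ⊤) | OUT=(all ⊤)
  B1: | IN=(all ⊤) | OUT={e:-; rest ⊤}
  B2: | IN={e:-; rest ⊤} | OUT={a:+, b:-, d:-, e:-; rest ⊤}
  B3: | IN={a:+, b:-, d:-, e:-; rest ⊤} | OUT={a:+, b:-, c:+, d:-, e:-; rest ⊤}
  B4: | IN={a:+, b:-, c:+, d:-, e:-; rest ⊤} | OUT={a:+, b:-, c:+, d:-, e:-; rest ⊤}
  B5: | IN={a:+, b:-, c:+, d:-, e:-; rest ⊤} | OUT={a:+, b:-, c:+, d:+, e:-; rest ⊤}
  B6: | IN={a:+, b:-, c:+, d:+, e:-; rest ⊤} | OUT={a:+, b:-, c:+, d:+, e:-; rest ⊤}
  B7: | IN={a:+, b:-, c:+, d:+, e:-; rest ⊤} | OUT={a:+, b:-, c:+, d:+, e:+; rest ⊤}
  B8: | IN={a:+, b:-, c:+, d:+, e:+; rest ⊤} | OUT={a:+, b:-, c:+, d:+, e:+; rest ⊤}
  B9: | IN={a:+, b:-, c:+, d:+, e:+; rest ⊤} | OUT={a:+, b:-, c:+, d:+, e:+; rest ⊤}

Merge at B8: IN[B8] = OUT[B7] = {a: +, b: -, c: +, d: +, e: +, f: ⊤}
Applying B8's transfer function to that IN value gives OUT[B8] (row B8 above).

Answer: {a: +, b: -, c: +, d: +, e: +, f: ⊤}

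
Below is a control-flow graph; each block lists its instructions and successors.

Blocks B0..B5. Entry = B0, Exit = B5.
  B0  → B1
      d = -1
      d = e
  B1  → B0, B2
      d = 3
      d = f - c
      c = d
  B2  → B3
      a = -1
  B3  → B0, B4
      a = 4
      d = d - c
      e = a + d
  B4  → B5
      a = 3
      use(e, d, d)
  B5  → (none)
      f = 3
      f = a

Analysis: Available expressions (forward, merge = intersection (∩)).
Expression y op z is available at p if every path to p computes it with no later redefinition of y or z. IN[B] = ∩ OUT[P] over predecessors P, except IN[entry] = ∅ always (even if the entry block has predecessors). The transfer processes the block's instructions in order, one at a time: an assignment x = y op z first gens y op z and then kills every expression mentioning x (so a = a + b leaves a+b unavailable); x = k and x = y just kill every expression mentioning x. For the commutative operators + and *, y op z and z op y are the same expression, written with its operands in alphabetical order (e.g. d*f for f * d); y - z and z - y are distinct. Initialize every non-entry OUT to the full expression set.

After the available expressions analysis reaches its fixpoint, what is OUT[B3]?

Converged values:
  B0:   IN={}   OUT={}
  B1:   IN={}   OUT={}
  B2:   IN={}   OUT={}
  B3:   IN={}   OUT={a+d}
  B4:   IN={a+d}   OUT={}
  B5:   IN={}   OUT={}

Merge at B3: IN[B3] = OUT[B2] = {}
Applying B3's transfer function to that IN value gives OUT[B3] (row B3 above).

Answer: {a+d}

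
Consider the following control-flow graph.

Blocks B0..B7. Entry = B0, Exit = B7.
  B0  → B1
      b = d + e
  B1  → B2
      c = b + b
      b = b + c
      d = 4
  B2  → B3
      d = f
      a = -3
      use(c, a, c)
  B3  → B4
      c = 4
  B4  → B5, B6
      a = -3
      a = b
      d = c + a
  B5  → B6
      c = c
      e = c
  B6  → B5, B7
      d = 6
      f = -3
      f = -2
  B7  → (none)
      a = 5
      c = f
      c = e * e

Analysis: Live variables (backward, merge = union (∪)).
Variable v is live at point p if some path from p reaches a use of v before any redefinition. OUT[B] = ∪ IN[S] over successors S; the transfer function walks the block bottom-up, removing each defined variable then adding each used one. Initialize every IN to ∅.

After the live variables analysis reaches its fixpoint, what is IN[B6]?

Fixpoint table:
  B0:  IN={d, e, f}  OUT={b, e, f}
  B1:  IN={b, e, f}  OUT={b, c, e, f}
  B2:  IN={b, c, e, f}  OUT={b, e}
  B3:  IN={b, e}  OUT={b, c, e}
  B4:  IN={b, c, e}  OUT={c, e}
  B5:  IN={c}  OUT={c, e}
  B6:  IN={c, e}  OUT={c, e, f}
  B7:  IN={e, f}  OUT={}

Merge at B6: OUT[B6] = IN[B5] ⊔ IN[B7] = {c, e, f}
Applying B6's transfer function to that OUT value gives IN[B6] (row B6 above).

Answer: {c, e}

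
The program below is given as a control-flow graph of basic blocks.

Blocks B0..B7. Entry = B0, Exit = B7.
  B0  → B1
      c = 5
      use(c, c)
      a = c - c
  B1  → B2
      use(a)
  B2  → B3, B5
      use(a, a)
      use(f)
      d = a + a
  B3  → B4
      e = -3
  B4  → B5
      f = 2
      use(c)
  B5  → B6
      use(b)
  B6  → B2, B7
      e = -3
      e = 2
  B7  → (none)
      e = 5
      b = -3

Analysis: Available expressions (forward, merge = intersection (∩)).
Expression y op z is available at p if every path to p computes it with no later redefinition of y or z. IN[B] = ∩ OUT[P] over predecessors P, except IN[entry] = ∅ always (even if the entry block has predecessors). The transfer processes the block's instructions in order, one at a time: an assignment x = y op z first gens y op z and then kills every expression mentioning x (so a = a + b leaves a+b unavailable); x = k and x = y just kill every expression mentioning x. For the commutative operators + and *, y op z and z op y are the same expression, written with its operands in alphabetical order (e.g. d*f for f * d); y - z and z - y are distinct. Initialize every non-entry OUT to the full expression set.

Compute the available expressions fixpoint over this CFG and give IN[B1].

Per-block solution:
  B0:   IN={}   OUT={c-c}
  B1:   IN={c-c}   OUT={c-c}
  B2:   IN={c-c}   OUT={a+a, c-c}
  B3:   IN={a+a, c-c}   OUT={a+a, c-c}
  B4:   IN={a+a, c-c}   OUT={a+a, c-c}
  B5:   IN={a+a, c-c}   OUT={a+a, c-c}
  B6:   IN={a+a, c-c}   OUT={a+a, c-c}
  B7:   IN={a+a, c-c}   OUT={a+a, c-c}

Merge at B1: IN[B1] = OUT[B0] = {c-c}

Answer: {c-c}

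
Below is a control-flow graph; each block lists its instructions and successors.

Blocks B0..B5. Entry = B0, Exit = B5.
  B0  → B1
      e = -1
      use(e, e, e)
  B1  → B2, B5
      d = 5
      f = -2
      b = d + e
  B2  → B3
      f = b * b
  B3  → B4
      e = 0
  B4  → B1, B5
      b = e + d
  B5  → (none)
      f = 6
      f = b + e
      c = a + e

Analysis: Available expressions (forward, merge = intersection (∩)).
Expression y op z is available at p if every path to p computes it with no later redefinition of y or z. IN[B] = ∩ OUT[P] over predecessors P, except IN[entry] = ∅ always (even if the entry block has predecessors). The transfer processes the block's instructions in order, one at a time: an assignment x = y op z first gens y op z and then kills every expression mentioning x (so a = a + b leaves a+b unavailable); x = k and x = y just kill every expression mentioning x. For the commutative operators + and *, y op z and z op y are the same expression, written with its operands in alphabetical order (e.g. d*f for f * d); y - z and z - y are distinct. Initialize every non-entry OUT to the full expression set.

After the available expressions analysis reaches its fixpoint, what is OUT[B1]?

Answer: {d+e}

Working:
Fixpoint table:
  B0: | IN={} | OUT={}
  B1: | IN={} | OUT={d+e}
  B2: | IN={d+e} | OUT={b*b, d+e}
  B3: | IN={b*b, d+e} | OUT={b*b}
  B4: | IN={b*b} | OUT={d+e}
  B5: | IN={d+e} | OUT={a+e, b+e, d+e}

Merge at B1: IN[B1] = OUT[B0] ∩ OUT[B4] = {}
Applying B1's transfer function to that IN value gives OUT[B1] (row B1 above).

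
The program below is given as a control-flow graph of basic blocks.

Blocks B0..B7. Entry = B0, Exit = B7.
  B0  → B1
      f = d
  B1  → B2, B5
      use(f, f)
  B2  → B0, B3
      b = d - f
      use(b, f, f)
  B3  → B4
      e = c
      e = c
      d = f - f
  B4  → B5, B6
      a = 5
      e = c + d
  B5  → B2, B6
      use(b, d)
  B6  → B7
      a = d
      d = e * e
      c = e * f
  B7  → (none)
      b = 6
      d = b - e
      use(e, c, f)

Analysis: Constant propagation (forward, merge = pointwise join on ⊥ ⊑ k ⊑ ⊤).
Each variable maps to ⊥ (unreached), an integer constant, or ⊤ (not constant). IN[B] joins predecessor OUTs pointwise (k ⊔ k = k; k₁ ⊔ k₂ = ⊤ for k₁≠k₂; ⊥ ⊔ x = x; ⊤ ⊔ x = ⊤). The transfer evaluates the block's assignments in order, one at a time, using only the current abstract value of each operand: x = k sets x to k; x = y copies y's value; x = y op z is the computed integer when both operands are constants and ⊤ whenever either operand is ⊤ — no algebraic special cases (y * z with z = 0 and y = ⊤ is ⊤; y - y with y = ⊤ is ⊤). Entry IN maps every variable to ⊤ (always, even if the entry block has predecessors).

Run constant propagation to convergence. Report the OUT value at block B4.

Answer: {a: 5, b: ⊤, c: ⊤, d: ⊤, e: ⊤, f: ⊤}

Working:
Fixpoint table:
  B0: | IN=(all ⊤) | OUT=(all ⊤)
  B1: | IN=(all ⊤) | OUT=(all ⊤)
  B2: | IN=(all ⊤) | OUT=(all ⊤)
  B3: | IN=(all ⊤) | OUT=(all ⊤)
  B4: | IN=(all ⊤) | OUT={a:5; rest ⊤}
  B5: | IN=(all ⊤) | OUT=(all ⊤)
  B6: | IN=(all ⊤) | OUT=(all ⊤)
  B7: | IN=(all ⊤) | OUT={b:6; rest ⊤}

Merge at B4: IN[B4] = OUT[B3] = {a: ⊤, b: ⊤, c: ⊤, d: ⊤, e: ⊤, f: ⊤}
Applying B4's transfer function to that IN value gives OUT[B4] (row B4 above).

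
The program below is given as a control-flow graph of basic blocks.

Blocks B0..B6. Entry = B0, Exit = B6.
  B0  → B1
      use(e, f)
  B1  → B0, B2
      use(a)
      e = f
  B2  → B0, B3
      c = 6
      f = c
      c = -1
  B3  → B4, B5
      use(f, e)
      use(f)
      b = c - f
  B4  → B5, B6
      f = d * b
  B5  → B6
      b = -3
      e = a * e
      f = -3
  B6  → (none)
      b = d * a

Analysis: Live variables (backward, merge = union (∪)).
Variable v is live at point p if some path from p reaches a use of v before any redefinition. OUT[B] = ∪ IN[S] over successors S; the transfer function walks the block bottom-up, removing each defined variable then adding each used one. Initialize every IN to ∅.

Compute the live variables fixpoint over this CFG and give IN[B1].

Answer: {a, d, f}

Working:
Fixpoint table:
  B0:   IN={a, d, e, f}   OUT={a, d, f}
  B1:   IN={a, d, f}   OUT={a, d, e, f}
  B2:   IN={a, d, e}   OUT={a, c, d, e, f}
  B3:   IN={a, c, d, e, f}   OUT={a, b, d, e}
  B4:   IN={a, b, d, e}   OUT={a, d, e}
  B5:   IN={a, d, e}   OUT={a, d}
  B6:   IN={a, d}   OUT={}

Merge at B1: OUT[B1] = IN[B0] ⊔ IN[B2] = {a, d, e, f}
Applying B1's transfer function to that OUT value gives IN[B1] (row B1 above).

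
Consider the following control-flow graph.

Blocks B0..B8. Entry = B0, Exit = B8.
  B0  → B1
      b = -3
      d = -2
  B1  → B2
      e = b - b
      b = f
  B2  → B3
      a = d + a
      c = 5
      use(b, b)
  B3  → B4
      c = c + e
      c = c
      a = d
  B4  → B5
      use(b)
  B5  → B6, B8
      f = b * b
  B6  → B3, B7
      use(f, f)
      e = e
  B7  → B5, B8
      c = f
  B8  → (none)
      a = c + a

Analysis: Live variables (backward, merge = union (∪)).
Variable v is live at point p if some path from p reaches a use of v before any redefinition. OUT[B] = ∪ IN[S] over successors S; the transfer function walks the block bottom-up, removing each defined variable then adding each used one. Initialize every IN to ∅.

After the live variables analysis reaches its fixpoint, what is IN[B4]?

Fixpoint table:
  B0:   IN={a, f}   OUT={a, b, d, f}
  B1:   IN={a, b, d, f}   OUT={a, b, d, e}
  B2:   IN={a, b, d, e}   OUT={b, c, d, e}
  B3:   IN={b, c, d, e}   OUT={a, b, c, d, e}
  B4:   IN={a, b, c, d, e}   OUT={a, b, c, d, e}
  B5:   IN={a, b, c, d, e}   OUT={a, b, c, d, e, f}
  B6:   IN={a, b, c, d, e, f}   OUT={a, b, c, d, e, f}
  B7:   IN={a, b, d, e, f}   OUT={a, b, c, d, e}
  B8:   IN={a, c}   OUT={}

Merge at B4: OUT[B4] = IN[B5] = {a, b, c, d, e}
Applying B4's transfer function to that OUT value gives IN[B4] (row B4 above).

Answer: {a, b, c, d, e}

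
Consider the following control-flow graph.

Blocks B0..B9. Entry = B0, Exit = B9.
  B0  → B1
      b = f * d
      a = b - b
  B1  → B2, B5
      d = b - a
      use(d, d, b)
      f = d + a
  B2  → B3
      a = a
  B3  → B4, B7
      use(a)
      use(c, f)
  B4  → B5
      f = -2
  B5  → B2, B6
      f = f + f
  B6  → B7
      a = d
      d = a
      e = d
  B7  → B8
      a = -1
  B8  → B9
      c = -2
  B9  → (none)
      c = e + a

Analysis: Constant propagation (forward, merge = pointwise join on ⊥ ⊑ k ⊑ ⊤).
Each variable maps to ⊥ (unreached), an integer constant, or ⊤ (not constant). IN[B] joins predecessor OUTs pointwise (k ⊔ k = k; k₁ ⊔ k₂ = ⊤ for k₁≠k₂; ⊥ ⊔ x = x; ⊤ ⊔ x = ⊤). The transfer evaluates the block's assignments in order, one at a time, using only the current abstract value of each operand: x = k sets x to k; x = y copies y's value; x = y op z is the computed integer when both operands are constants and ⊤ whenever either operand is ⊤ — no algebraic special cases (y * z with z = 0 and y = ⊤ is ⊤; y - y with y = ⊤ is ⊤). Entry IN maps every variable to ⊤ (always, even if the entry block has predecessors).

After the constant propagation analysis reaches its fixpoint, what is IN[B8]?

Answer: {a: -1, b: ⊤, c: ⊤, d: ⊤, e: ⊤, f: ⊤}

Derivation:
Converged values:
  B0:   IN=(all ⊤)   OUT=(all ⊤)
  B1:   IN=(all ⊤)   OUT=(all ⊤)
  B2:   IN=(all ⊤)   OUT=(all ⊤)
  B3:   IN=(all ⊤)   OUT=(all ⊤)
  B4:   IN=(all ⊤)   OUT={f:-2; rest ⊤}
  B5:   IN=(all ⊤)   OUT=(all ⊤)
  B6:   IN=(all ⊤)   OUT=(all ⊤)
  B7:   IN=(all ⊤)   OUT={a:-1; rest ⊤}
  B8:   IN={a:-1; rest ⊤}   OUT={a:-1, c:-2; rest ⊤}
  B9:   IN={a:-1, c:-2; rest ⊤}   OUT={a:-1; rest ⊤}

Merge at B8: IN[B8] = OUT[B7] = {a: -1, b: ⊤, c: ⊤, d: ⊤, e: ⊤, f: ⊤}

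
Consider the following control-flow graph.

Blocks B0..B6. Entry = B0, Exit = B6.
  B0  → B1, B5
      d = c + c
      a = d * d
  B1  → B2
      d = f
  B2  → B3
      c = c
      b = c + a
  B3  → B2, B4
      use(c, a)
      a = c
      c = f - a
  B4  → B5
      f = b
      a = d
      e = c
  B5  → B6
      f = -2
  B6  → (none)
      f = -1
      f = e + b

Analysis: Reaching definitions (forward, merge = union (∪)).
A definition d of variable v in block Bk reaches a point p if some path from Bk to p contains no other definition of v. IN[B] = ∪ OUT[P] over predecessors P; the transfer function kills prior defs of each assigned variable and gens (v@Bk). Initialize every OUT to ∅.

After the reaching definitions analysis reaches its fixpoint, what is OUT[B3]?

Answer: {a@B3, b@B2, c@B3, d@B1}

Derivation:
Converged values:
  B0:  IN={}  OUT={a@B0, d@B0}
  B1:  IN={a@B0, d@B0}  OUT={a@B0, d@B1}
  B2:  IN={a@B0, a@B3, b@B2, c@B3, d@B1}  OUT={a@B0, a@B3, b@B2, c@B2, d@B1}
  B3:  IN={a@B0, a@B3, b@B2, c@B2, d@B1}  OUT={a@B3, b@B2, c@B3, d@B1}
  B4:  IN={a@B3, b@B2, c@B3, d@B1}  OUT={a@B4, b@B2, c@B3, d@B1, e@B4, f@B4}
  B5:  IN={a@B0, a@B4, b@B2, c@B3, d@B0, d@B1, e@B4, f@B4}  OUT={a@B0, a@B4, b@B2, c@B3, d@B0, d@B1, e@B4, f@B5}
  B6:  IN={a@B0, a@B4, b@B2, c@B3, d@B0, d@B1, e@B4, f@B5}  OUT={a@B0, a@B4, b@B2, c@B3, d@B0, d@B1, e@B4, f@B6}

Merge at B3: IN[B3] = OUT[B2] = {a@B0, a@B3, b@B2, c@B2, d@B1}
Applying B3's transfer function to that IN value gives OUT[B3] (row B3 above).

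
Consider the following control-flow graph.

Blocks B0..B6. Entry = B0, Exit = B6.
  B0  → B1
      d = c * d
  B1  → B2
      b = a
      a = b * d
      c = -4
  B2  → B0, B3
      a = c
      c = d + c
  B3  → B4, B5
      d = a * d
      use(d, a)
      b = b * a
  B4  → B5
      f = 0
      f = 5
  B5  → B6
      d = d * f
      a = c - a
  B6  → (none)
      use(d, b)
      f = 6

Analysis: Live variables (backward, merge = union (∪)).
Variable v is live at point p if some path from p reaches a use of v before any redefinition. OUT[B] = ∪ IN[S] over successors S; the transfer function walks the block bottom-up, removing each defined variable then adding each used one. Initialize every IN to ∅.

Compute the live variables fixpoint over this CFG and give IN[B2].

Answer: {b, c, d, f}

Trace:
Fixpoint table:
  B0: | IN={a, c, d, f} | OUT={a, d, f}
  B1: | IN={a, d, f} | OUT={b, c, d, f}
  B2: | IN={b, c, d, f} | OUT={a, b, c, d, f}
  B3: | IN={a, b, c, d, f} | OUT={a, b, c, d, f}
  B4: | IN={a, b, c, d} | OUT={a, b, c, d, f}
  B5: | IN={a, b, c, d, f} | OUT={b, d}
  B6: | IN={b, d} | OUT={}

Merge at B2: OUT[B2] = IN[B0] ⊔ IN[B3] = {a, b, c, d, f}
Applying B2's transfer function to that OUT value gives IN[B2] (row B2 above).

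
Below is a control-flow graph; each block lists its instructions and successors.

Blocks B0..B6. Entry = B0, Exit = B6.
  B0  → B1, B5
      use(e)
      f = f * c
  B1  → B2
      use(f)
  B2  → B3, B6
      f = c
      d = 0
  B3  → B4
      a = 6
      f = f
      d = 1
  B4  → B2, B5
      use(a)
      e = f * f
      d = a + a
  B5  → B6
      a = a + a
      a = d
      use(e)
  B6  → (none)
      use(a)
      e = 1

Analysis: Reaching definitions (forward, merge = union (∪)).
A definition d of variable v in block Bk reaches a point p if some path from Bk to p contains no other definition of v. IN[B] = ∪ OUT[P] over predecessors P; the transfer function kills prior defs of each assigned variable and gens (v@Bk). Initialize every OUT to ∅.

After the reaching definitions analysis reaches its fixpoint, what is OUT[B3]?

Fixpoint table:
  B0: | IN={} | OUT={f@B0}
  B1: | IN={f@B0} | OUT={f@B0}
  B2: | IN={a@B3, d@B4, e@B4, f@B0, f@B3} | OUT={a@B3, d@B2, e@B4, f@B2}
  B3: | IN={a@B3, d@B2, e@B4, f@B2} | OUT={a@B3, d@B3, e@B4, f@B3}
  B4: | IN={a@B3, d@B3, e@B4, f@B3} | OUT={a@B3, d@B4, e@B4, f@B3}
  B5: | IN={a@B3, d@B4, e@B4, f@B0, f@B3} | OUT={a@B5, d@B4, e@B4, f@B0, f@B3}
  B6: | IN={a@B3, a@B5, d@B2, d@B4, e@B4, f@B0, f@B2, f@B3} | OUT={a@B3, a@B5, d@B2, d@B4, e@B6, f@B0, f@B2, f@B3}

Merge at B3: IN[B3] = OUT[B2] = {a@B3, d@B2, e@B4, f@B2}
Applying B3's transfer function to that IN value gives OUT[B3] (row B3 above).

Answer: {a@B3, d@B3, e@B4, f@B3}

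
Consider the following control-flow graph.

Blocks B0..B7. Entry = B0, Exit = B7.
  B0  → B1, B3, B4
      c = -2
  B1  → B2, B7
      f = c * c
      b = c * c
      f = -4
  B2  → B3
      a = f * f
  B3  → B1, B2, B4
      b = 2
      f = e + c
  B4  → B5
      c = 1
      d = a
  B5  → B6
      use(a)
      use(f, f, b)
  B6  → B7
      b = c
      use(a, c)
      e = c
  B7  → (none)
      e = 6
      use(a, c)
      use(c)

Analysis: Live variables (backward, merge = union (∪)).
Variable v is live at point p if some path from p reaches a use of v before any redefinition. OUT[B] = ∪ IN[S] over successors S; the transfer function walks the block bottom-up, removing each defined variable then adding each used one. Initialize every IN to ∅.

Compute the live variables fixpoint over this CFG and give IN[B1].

Answer: {a, c, e}

Derivation:
Converged values:
  B0:  IN={a, b, e, f}  OUT={a, b, c, e, f}
  B1:  IN={a, c, e}  OUT={a, c, e, f}
  B2:  IN={c, e, f}  OUT={a, c, e}
  B3:  IN={a, c, e}  OUT={a, b, c, e, f}
  B4:  IN={a, b, f}  OUT={a, b, c, f}
  B5:  IN={a, b, c, f}  OUT={a, c}
  B6:  IN={a, c}  OUT={a, c}
  B7:  IN={a, c}  OUT={}

Merge at B1: OUT[B1] = IN[B2] ⊔ IN[B7] = {a, c, e, f}
Applying B1's transfer function to that OUT value gives IN[B1] (row B1 above).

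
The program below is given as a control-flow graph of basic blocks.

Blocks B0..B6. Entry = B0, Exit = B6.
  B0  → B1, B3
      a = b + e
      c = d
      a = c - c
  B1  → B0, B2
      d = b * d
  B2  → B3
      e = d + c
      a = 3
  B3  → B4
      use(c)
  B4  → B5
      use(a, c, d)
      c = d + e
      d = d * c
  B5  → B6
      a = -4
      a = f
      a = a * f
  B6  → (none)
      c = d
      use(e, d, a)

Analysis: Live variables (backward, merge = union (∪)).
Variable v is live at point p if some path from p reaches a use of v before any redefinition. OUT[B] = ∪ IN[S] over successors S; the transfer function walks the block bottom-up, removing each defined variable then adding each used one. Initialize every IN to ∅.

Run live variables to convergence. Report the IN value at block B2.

Answer: {c, d, f}

Derivation:
Converged values:
  B0:   IN={b, d, e, f}   OUT={a, b, c, d, e, f}
  B1:   IN={b, c, d, e, f}   OUT={b, c, d, e, f}
  B2:   IN={c, d, f}   OUT={a, c, d, e, f}
  B3:   IN={a, c, d, e, f}   OUT={a, c, d, e, f}
  B4:   IN={a, c, d, e, f}   OUT={d, e, f}
  B5:   IN={d, e, f}   OUT={a, d, e}
  B6:   IN={a, d, e}   OUT={}

Merge at B2: OUT[B2] = IN[B3] = {a, c, d, e, f}
Applying B2's transfer function to that OUT value gives IN[B2] (row B2 above).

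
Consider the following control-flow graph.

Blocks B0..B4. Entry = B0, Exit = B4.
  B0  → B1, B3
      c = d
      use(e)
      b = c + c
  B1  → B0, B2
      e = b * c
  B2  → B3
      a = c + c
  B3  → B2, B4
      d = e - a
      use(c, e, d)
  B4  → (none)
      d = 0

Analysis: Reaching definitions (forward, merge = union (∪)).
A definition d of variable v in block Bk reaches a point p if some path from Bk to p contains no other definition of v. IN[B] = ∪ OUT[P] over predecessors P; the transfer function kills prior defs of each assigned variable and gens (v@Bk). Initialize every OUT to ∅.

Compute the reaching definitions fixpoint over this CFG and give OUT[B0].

Per-block solution:
  B0:   IN={b@B0, c@B0, e@B1}   OUT={b@B0, c@B0, e@B1}
  B1:   IN={b@B0, c@B0, e@B1}   OUT={b@B0, c@B0, e@B1}
  B2:   IN={a@B2, b@B0, c@B0, d@B3, e@B1}   OUT={a@B2, b@B0, c@B0, d@B3, e@B1}
  B3:   IN={a@B2, b@B0, c@B0, d@B3, e@B1}   OUT={a@B2, b@B0, c@B0, d@B3, e@B1}
  B4:   IN={a@B2, b@B0, c@B0, d@B3, e@B1}   OUT={a@B2, b@B0, c@B0, d@B4, e@B1}

Merge at B0 (entry node, so the boundary value {} is joined with the incoming edge(s)): IN[B0] = {} ⊔ OUT[B1] = {b@B0, c@B0, e@B1}
Applying B0's transfer function to that IN value gives OUT[B0] (row B0 above).

Answer: {b@B0, c@B0, e@B1}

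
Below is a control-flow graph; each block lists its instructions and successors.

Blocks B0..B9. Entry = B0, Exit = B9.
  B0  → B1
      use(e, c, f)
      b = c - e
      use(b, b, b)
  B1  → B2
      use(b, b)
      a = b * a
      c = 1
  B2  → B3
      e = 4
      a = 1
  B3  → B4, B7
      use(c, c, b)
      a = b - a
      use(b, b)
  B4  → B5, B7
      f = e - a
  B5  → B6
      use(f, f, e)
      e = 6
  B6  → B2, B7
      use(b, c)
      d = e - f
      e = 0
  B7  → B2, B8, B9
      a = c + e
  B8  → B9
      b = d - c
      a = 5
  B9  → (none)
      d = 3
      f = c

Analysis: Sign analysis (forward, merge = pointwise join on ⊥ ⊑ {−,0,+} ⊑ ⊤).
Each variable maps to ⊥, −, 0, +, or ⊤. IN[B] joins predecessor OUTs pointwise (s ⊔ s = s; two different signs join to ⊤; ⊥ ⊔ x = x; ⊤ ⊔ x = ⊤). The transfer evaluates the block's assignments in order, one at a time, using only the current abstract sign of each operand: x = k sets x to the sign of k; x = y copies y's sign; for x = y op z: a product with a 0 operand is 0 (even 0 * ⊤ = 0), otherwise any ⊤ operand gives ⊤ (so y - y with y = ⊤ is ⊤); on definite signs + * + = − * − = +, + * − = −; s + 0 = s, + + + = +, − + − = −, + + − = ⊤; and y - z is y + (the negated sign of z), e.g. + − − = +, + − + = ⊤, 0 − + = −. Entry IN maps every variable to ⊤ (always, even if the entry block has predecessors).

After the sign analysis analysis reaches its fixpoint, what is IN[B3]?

Per-block solution:
  B0: | IN=(all ⊤) | OUT=(all ⊤)
  B1: | IN=(all ⊤) | OUT={c:+; rest ⊤}
  B2: | IN={c:+; rest ⊤} | OUT={a:+, c:+, e:+; rest ⊤}
  B3: | IN={a:+, c:+, e:+; rest ⊤} | OUT={c:+, e:+; rest ⊤}
  B4: | IN={c:+, e:+; rest ⊤} | OUT={c:+, e:+; rest ⊤}
  B5: | IN={c:+, e:+; rest ⊤} | OUT={c:+, e:+; rest ⊤}
  B6: | IN={c:+, e:+; rest ⊤} | OUT={c:+, e:0; rest ⊤}
  B7: | IN={c:+; rest ⊤} | OUT={c:+; rest ⊤}
  B8: | IN={c:+; rest ⊤} | OUT={a:+, c:+; rest ⊤}
  B9: | IN={c:+; rest ⊤} | OUT={c:+, d:+, f:+; rest ⊤}

Merge at B3: IN[B3] = OUT[B2] = {a: +, b: ⊤, c: +, d: ⊤, e: +, f: ⊤}

Answer: {a: +, b: ⊤, c: +, d: ⊤, e: +, f: ⊤}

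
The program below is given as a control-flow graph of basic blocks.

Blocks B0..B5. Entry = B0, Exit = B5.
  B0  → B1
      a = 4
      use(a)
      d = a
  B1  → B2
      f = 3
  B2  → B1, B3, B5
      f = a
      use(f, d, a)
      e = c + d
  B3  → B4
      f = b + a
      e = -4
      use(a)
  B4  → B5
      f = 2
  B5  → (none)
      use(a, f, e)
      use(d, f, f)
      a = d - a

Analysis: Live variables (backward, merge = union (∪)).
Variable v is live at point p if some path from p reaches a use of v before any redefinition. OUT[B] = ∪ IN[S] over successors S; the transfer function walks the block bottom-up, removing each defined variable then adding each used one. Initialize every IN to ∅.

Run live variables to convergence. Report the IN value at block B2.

Per-block solution:
  B0:  IN={b, c}  OUT={a, b, c, d}
  B1:  IN={a, b, c, d}  OUT={a, b, c, d}
  B2:  IN={a, b, c, d}  OUT={a, b, c, d, e, f}
  B3:  IN={a, b, d}  OUT={a, d, e}
  B4:  IN={a, d, e}  OUT={a, d, e, f}
  B5:  IN={a, d, e, f}  OUT={}

Merge at B2: OUT[B2] = IN[B1] ⊔ IN[B3] ⊔ IN[B5] = {a, b, c, d, e, f}
Applying B2's transfer function to that OUT value gives IN[B2] (row B2 above).

Answer: {a, b, c, d}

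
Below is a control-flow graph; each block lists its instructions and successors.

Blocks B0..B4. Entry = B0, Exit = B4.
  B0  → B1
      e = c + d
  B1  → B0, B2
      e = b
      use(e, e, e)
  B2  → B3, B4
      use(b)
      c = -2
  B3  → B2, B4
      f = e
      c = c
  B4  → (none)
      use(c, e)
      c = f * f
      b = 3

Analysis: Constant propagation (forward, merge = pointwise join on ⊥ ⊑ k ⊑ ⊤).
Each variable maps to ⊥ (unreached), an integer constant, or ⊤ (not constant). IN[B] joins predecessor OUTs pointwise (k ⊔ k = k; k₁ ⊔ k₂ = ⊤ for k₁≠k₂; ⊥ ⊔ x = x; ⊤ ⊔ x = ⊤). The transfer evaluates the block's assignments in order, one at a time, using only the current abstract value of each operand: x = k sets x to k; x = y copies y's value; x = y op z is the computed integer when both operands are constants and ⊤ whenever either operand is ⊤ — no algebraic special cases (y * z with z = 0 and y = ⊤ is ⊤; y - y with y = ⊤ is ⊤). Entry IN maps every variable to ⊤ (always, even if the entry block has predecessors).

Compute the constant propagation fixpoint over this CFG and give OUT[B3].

Answer: {a: ⊤, b: ⊤, c: -2, d: ⊤, e: ⊤, f: ⊤}

Working:
Fixpoint table:
  B0:   IN=(all ⊤)   OUT=(all ⊤)
  B1:   IN=(all ⊤)   OUT=(all ⊤)
  B2:   IN=(all ⊤)   OUT={c:-2; rest ⊤}
  B3:   IN={c:-2; rest ⊤}   OUT={c:-2; rest ⊤}
  B4:   IN={c:-2; rest ⊤}   OUT={b:3; rest ⊤}

Merge at B3: IN[B3] = OUT[B2] = {a: ⊤, b: ⊤, c: -2, d: ⊤, e: ⊤, f: ⊤}
Applying B3's transfer function to that IN value gives OUT[B3] (row B3 above).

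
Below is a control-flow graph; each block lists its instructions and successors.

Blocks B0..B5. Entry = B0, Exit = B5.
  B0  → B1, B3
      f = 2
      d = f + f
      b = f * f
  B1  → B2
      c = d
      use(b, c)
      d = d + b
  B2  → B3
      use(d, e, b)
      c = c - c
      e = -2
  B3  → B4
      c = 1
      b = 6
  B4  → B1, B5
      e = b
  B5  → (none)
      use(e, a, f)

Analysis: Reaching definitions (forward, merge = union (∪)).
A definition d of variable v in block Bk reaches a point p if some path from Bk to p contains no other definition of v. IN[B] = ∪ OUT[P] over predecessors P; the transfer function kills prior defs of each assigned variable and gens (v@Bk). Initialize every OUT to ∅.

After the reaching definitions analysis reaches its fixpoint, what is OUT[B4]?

Per-block solution:
  B0:  IN={}  OUT={b@B0, d@B0, f@B0}
  B1:  IN={b@B0, b@B3, c@B3, d@B0, d@B1, e@B4, f@B0}  OUT={b@B0, b@B3, c@B1, d@B1, e@B4, f@B0}
  B2:  IN={b@B0, b@B3, c@B1, d@B1, e@B4, f@B0}  OUT={b@B0, b@B3, c@B2, d@B1, e@B2, f@B0}
  B3:  IN={b@B0, b@B3, c@B2, d@B0, d@B1, e@B2, f@B0}  OUT={b@B3, c@B3, d@B0, d@B1, e@B2, f@B0}
  B4:  IN={b@B3, c@B3, d@B0, d@B1, e@B2, f@B0}  OUT={b@B3, c@B3, d@B0, d@B1, e@B4, f@B0}
  B5:  IN={b@B3, c@B3, d@B0, d@B1, e@B4, f@B0}  OUT={b@B3, c@B3, d@B0, d@B1, e@B4, f@B0}

Merge at B4: IN[B4] = OUT[B3] = {b@B3, c@B3, d@B0, d@B1, e@B2, f@B0}
Applying B4's transfer function to that IN value gives OUT[B4] (row B4 above).

Answer: {b@B3, c@B3, d@B0, d@B1, e@B4, f@B0}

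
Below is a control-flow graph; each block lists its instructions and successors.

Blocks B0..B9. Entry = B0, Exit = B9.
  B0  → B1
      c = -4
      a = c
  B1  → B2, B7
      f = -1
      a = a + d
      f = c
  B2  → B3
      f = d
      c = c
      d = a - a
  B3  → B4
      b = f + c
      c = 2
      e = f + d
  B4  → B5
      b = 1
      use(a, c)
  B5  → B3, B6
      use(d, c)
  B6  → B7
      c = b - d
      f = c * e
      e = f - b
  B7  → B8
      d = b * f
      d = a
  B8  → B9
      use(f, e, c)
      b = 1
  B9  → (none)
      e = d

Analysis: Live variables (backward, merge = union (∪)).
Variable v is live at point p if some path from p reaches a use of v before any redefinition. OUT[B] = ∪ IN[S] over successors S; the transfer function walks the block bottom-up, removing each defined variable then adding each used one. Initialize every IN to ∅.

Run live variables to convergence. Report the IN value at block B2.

Per-block solution:
  B0:  IN={b, d, e}  OUT={a, b, c, d, e}
  B1:  IN={a, b, c, d, e}  OUT={a, b, c, d, e, f}
  B2:  IN={a, c, d}  OUT={a, c, d, f}
  B3:  IN={a, c, d, f}  OUT={a, c, d, e, f}
  B4:  IN={a, c, d, e, f}  OUT={a, b, c, d, e, f}
  B5:  IN={a, b, c, d, e, f}  OUT={a, b, c, d, e, f}
  B6:  IN={a, b, d, e}  OUT={a, b, c, e, f}
  B7:  IN={a, b, c, e, f}  OUT={c, d, e, f}
  B8:  IN={c, d, e, f}  OUT={d}
  B9:  IN={d}  OUT={}

Merge at B2: OUT[B2] = IN[B3] = {a, c, d, f}
Applying B2's transfer function to that OUT value gives IN[B2] (row B2 above).

Answer: {a, c, d}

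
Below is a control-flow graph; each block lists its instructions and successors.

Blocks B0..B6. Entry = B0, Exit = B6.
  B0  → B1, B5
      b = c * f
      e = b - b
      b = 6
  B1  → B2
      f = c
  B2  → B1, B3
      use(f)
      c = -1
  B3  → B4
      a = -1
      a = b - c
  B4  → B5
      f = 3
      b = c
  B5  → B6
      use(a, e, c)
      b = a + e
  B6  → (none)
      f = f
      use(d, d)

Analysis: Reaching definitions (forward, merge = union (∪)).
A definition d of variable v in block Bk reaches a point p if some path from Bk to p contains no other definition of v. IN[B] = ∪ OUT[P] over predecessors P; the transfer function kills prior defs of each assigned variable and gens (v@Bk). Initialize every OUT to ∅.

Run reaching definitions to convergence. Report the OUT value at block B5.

Fixpoint table:
  B0: | IN={} | OUT={b@B0, e@B0}
  B1: | IN={b@B0, c@B2, e@B0, f@B1} | OUT={b@B0, c@B2, e@B0, f@B1}
  B2: | IN={b@B0, c@B2, e@B0, f@B1} | OUT={b@B0, c@B2, e@B0, f@B1}
  B3: | IN={b@B0, c@B2, e@B0, f@B1} | OUT={a@B3, b@B0, c@B2, e@B0, f@B1}
  B4: | IN={a@B3, b@B0, c@B2, e@B0, f@B1} | OUT={a@B3, b@B4, c@B2, e@B0, f@B4}
  B5: | IN={a@B3, b@B0, b@B4, c@B2, e@B0, f@B4} | OUT={a@B3, b@B5, c@B2, e@B0, f@B4}
  B6: | IN={a@B3, b@B5, c@B2, e@B0, f@B4} | OUT={a@B3, b@B5, c@B2, e@B0, f@B6}

Merge at B5: IN[B5] = OUT[B0] ⊔ OUT[B4] = {a@B3, b@B0, b@B4, c@B2, e@B0, f@B4}
Applying B5's transfer function to that IN value gives OUT[B5] (row B5 above).

Answer: {a@B3, b@B5, c@B2, e@B0, f@B4}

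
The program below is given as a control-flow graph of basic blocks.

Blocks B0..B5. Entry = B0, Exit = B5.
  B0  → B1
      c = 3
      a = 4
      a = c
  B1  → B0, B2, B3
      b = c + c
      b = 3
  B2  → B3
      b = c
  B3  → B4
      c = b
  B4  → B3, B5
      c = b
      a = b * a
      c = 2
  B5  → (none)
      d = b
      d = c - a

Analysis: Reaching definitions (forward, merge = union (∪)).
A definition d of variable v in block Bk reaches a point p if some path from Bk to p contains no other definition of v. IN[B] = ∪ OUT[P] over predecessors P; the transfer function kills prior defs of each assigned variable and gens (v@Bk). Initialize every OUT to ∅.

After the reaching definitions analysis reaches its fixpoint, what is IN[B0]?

Answer: {a@B0, b@B1, c@B0}

Working:
Fixpoint table:
  B0:   IN={a@B0, b@B1, c@B0}   OUT={a@B0, b@B1, c@B0}
  B1:   IN={a@B0, b@B1, c@B0}   OUT={a@B0, b@B1, c@B0}
  B2:   IN={a@B0, b@B1, c@B0}   OUT={a@B0, b@B2, c@B0}
  B3:   IN={a@B0, a@B4, b@B1, b@B2, c@B0, c@B4}   OUT={a@B0, a@B4, b@B1, b@B2, c@B3}
  B4:   IN={a@B0, a@B4, b@B1, b@B2, c@B3}   OUT={a@B4, b@B1, b@B2, c@B4}
  B5:   IN={a@B4, b@B1, b@B2, c@B4}   OUT={a@B4, b@B1, b@B2, c@B4, d@B5}

Merge at B0 (entry node, so the boundary value {} is joined with the incoming edge(s)): IN[B0] = {} ⊔ OUT[B1] = {a@B0, b@B1, c@B0}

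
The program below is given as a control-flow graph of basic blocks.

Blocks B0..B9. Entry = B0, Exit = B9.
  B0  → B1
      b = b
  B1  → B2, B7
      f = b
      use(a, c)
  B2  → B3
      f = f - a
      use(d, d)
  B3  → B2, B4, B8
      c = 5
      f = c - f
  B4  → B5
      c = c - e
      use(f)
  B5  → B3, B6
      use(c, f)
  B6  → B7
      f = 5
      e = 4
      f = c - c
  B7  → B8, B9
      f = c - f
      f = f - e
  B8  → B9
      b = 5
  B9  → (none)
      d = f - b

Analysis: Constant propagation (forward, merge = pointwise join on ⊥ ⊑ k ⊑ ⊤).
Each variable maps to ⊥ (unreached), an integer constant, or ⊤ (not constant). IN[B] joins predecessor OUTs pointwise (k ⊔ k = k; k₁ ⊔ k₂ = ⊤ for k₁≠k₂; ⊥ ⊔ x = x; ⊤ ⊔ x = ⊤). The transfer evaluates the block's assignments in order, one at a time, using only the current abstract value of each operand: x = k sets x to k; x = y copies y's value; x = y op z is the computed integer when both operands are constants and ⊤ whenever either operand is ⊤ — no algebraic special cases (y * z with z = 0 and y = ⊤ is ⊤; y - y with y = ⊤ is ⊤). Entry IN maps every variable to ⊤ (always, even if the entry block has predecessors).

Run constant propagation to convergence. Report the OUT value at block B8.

Per-block solution:
  B0: | IN=(all ⊤) | OUT=(all ⊤)
  B1: | IN=(all ⊤) | OUT=(all ⊤)
  B2: | IN=(all ⊤) | OUT=(all ⊤)
  B3: | IN=(all ⊤) | OUT={c:5; rest ⊤}
  B4: | IN={c:5; rest ⊤} | OUT=(all ⊤)
  B5: | IN=(all ⊤) | OUT=(all ⊤)
  B6: | IN=(all ⊤) | OUT={e:4; rest ⊤}
  B7: | IN=(all ⊤) | OUT=(all ⊤)
  B8: | IN=(all ⊤) | OUT={b:5; rest ⊤}
  B9: | IN=(all ⊤) | OUT=(all ⊤)

Merge at B8: IN[B8] = OUT[B3] ⊔ OUT[B7] = {a: ⊤, b: ⊤, c: ⊤, d: ⊤, e: ⊤, f: ⊤}
Applying B8's transfer function to that IN value gives OUT[B8] (row B8 above).

Answer: {a: ⊤, b: 5, c: ⊤, d: ⊤, e: ⊤, f: ⊤}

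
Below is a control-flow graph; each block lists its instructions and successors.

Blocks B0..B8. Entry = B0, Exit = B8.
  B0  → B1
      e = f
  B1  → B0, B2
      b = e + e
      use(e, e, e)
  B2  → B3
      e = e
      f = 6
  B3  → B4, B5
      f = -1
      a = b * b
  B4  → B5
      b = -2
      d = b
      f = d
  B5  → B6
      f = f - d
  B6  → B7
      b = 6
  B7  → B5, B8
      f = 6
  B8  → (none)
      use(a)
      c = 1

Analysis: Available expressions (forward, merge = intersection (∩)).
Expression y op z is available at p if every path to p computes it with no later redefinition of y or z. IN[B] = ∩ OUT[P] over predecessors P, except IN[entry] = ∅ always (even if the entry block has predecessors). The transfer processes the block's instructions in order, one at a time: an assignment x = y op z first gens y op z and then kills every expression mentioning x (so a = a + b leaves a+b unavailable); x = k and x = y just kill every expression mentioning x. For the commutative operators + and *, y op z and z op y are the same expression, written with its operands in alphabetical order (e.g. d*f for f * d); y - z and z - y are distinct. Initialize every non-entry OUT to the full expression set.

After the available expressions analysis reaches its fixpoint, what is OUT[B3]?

Answer: {b*b}

Trace:
Converged values:
  B0:  IN={}  OUT={}
  B1:  IN={}  OUT={e+e}
  B2:  IN={e+e}  OUT={}
  B3:  IN={}  OUT={b*b}
  B4:  IN={b*b}  OUT={}
  B5:  IN={}  OUT={}
  B6:  IN={}  OUT={}
  B7:  IN={}  OUT={}
  B8:  IN={}  OUT={}

Merge at B3: IN[B3] = OUT[B2] = {}
Applying B3's transfer function to that IN value gives OUT[B3] (row B3 above).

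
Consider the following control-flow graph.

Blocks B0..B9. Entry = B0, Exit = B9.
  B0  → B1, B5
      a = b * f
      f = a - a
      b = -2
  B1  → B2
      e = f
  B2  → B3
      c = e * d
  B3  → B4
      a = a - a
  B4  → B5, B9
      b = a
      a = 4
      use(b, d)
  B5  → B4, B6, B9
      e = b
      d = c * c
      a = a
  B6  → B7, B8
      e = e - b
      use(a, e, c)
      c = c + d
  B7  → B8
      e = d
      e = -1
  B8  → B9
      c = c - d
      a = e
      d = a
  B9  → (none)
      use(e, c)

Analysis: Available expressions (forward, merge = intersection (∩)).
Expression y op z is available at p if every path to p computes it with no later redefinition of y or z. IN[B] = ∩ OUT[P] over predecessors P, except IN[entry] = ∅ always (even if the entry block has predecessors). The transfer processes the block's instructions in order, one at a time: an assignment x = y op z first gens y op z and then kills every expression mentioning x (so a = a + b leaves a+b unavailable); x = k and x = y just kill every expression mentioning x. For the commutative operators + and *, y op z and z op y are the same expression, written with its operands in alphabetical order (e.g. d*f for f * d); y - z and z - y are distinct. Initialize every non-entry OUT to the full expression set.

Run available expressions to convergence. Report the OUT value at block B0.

Answer: {a-a}

Trace:
Per-block solution:
  B0:   IN={}   OUT={a-a}
  B1:   IN={a-a}   OUT={a-a}
  B2:   IN={a-a}   OUT={a-a, d*e}
  B3:   IN={a-a, d*e}   OUT={d*e}
  B4:   IN={}   OUT={}
  B5:   IN={}   OUT={c*c}
  B6:   IN={c*c}   OUT={}
  B7:   IN={}   OUT={}
  B8:   IN={}   OUT={}
  B9:   IN={}   OUT={}

B0 is the boundary node: IN[B0] = {}
Applying B0's transfer function to that IN value gives OUT[B0] (row B0 above).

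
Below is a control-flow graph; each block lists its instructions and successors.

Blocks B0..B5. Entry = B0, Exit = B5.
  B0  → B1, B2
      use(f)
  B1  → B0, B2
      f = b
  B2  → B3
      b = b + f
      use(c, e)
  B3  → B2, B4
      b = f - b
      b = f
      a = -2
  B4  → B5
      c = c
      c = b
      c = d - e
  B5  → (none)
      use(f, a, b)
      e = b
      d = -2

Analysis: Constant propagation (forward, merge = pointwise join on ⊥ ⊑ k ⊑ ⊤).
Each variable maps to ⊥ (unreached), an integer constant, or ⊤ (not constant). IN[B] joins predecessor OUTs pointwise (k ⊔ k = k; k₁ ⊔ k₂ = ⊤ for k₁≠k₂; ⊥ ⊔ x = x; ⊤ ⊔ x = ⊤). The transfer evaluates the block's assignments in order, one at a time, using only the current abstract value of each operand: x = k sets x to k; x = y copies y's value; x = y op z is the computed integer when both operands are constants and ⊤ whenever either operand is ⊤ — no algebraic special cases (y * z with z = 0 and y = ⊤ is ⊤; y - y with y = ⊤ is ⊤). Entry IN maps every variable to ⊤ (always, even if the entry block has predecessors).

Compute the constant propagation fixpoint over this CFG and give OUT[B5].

Answer: {a: -2, b: ⊤, c: ⊤, d: -2, e: ⊤, f: ⊤}

Derivation:
Converged values:
  B0:  IN=(all ⊤)  OUT=(all ⊤)
  B1:  IN=(all ⊤)  OUT=(all ⊤)
  B2:  IN=(all ⊤)  OUT=(all ⊤)
  B3:  IN=(all ⊤)  OUT={a:-2; rest ⊤}
  B4:  IN={a:-2; rest ⊤}  OUT={a:-2; rest ⊤}
  B5:  IN={a:-2; rest ⊤}  OUT={a:-2, d:-2; rest ⊤}

Merge at B5: IN[B5] = OUT[B4] = {a: -2, b: ⊤, c: ⊤, d: ⊤, e: ⊤, f: ⊤}
Applying B5's transfer function to that IN value gives OUT[B5] (row B5 above).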